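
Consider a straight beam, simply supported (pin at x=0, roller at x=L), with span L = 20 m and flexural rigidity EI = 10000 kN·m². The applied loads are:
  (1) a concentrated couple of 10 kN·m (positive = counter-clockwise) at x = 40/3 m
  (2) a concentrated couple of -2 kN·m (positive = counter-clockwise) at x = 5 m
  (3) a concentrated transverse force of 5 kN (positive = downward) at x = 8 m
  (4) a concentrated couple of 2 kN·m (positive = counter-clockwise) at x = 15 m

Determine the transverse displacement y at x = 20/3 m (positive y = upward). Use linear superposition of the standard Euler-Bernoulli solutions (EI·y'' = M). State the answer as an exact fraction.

Load 1 — applied couple M₀=10 kN·m at a=40/3 m (b=L-a=20/3):
  y_1 = (M₀x³/(6L)+C₁x)/EI  [x≤a] with C₁=M₀(3b²-L²)/(6L)=-200/9 = (10·(20/3)³/(6·20)+(-200/9)·(20/3))/10000 = -1/81 m
Load 2 — applied couple M₀=-2 kN·m at a=5 m (b=L-a=15):
  y_2 = (M₀x³/(6L)-M₀(x-a)²/2+C₁x)/EI  [x>a] with C₁=M₀(3b²-L²)/(6L)=-55/12 = ((-2)·(20/3)³/(6·20)-(-2)·((20/3)-5)²/2+(-55/12)·(20/3))/10000 = -53/16200 m
Load 3 — point force P=5 kN at a=8 m (b=L-a=12):
  y_3 = -Pbx(L²-b²-x²)/(6LEI)  [x≤a] = -5·12·(20/3)·(20²-12²-(20/3)²)/(6·20·10000) = -238/3375 m
Load 4 — applied couple M₀=2 kN·m at a=15 m (b=L-a=5):
  y_4 = (M₀x³/(6L)+C₁x)/EI  [x≤a] with C₁=M₀(3b²-L²)/(6L)=-65/12 = (2·(20/3)³/(6·20)+(-65/12)·(20/3))/10000 = -101/32400 m
Superposition: y = Σ y_i = -14459/162000 m ≈ -0.089253 m

y(20/3) = -14459/162000 m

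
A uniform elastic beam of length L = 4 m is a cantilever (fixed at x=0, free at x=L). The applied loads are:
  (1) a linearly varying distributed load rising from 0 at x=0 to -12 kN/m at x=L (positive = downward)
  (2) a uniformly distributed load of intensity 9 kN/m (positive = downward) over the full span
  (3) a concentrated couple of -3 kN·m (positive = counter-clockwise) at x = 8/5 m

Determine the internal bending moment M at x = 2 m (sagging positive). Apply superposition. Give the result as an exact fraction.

Load 1 — triangular load w₀=-12 kN/m (0→w₀ over full span):
  M_1 = w₀Lx/2 - w₀L²/3 - w₀x³/(6L) = (-12)·4·2/2 - (-12)·4²/3 - (-12)·2³/(6·4) = 20 kN·m
Load 2 — uniform load w=9 kN/m over full span:
  M_2 = -w(L-x)²/2 = -9·(4-2)²/2 = -18 kN·m
Load 3 — applied couple M₀=-3 kN·m at a=8/5 m (b=L-a=12/5):
  M_3 = 0  [x>a] = 0 kN·m
Superposition: M = Σ M_i = 2 kN·m ≈ 2.000000 kN·m

M(2) = 2 kN·m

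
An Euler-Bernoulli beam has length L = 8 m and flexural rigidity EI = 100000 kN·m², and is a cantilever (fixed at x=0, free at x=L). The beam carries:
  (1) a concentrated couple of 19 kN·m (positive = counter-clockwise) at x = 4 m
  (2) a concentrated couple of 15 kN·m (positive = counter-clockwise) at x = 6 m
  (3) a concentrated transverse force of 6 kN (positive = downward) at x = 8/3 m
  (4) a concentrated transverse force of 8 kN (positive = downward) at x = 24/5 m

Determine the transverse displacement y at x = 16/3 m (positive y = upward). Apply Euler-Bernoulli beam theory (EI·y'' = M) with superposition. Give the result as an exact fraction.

Load 1 — applied couple M₀=19 kN·m at a=4 m (b=L-a=4):
  y_1 = M₀a(2x-a)/(2EI)  [x>a] = 19·4·(2·(16/3)-4)/(2·100000) = 19/7500 m
Load 2 — applied couple M₀=15 kN·m at a=6 m (b=L-a=2):
  y_2 = M₀x²/(2EI)  [x≤a] = 15·(16/3)²/(2·100000) = 4/1875 m
Load 3 — point force P=6 kN at a=8/3 m (b=L-a=16/3):
  y_3 = -Pa²(3x-a)/(6EI)  [x>a] = -6·(8/3)²·(3·(16/3)-(8/3))/(6·100000) = -16/16875 m
Load 4 — point force P=8 kN at a=24/5 m (b=L-a=16/5):
  y_4 = -Pa²(3x-a)/(6EI)  [x>a] = -8·(24/5)²·(3·(16/3)-(24/5))/(6·100000) = -1344/390625 m
Superposition: y = Σ y_i = 11723/42187500 m ≈ 0.000278 m

y(16/3) = 11723/42187500 m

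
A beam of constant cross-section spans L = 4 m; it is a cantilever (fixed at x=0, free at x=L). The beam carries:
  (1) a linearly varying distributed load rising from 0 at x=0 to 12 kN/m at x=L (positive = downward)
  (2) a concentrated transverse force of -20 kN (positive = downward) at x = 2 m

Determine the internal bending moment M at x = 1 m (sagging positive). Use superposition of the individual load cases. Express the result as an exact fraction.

Load 1 — triangular load w₀=12 kN/m (0→w₀ over full span):
  M_1 = w₀Lx/2 - w₀L²/3 - w₀x³/(6L) = 12·4·1/2 - 12·4²/3 - 12·1³/(6·4) = -81/2 kN·m
Load 2 — point force P=-20 kN at a=2 m (b=L-a=2):
  M_2 = -P(a-x)  [x≤a] = -(-20)·(2-1) = 20 kN·m
Superposition: M = Σ M_i = -41/2 kN·m ≈ -20.500000 kN·m

M(1) = -41/2 kN·m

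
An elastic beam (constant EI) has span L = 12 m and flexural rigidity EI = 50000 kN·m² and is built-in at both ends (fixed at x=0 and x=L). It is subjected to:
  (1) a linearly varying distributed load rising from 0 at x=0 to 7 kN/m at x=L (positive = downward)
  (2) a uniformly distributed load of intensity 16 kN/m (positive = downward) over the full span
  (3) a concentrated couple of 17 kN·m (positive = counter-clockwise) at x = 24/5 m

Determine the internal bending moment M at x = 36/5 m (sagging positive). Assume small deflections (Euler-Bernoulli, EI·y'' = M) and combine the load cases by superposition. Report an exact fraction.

Load 1 — triangular load w₀=7 kN/m (0→w₀ over full span):
  M_1 = 3w₀Lx/20 - w₀L²/30 - w₀x³/(6L) = 3·7·12·(36/5)/20 - 7·12²/30 - 7·(36/5)³/(6·12) = 2604/125 kN·m
Load 2 — uniform load w=16 kN/m over full span:
  M_2 = wLx/2 - wL²/12 - wx²/2 = 16·12·(36/5)/2 - 16·12²/12 - 16·(36/5)²/2 = 2112/25 kN·m
Load 3 — applied couple M₀=17 kN·m at a=24/5 m (b=L-a=36/5):
  M_3 = R_Ax - M_A - M₀  [x>a] with R_A=51/25, M_A=51/25 = (51/25)·(36/5) - (51/25) - 17 = -544/125 kN·m
Superposition: M = Σ M_i = 2524/25 kN·m ≈ 100.960000 kN·m

M(36/5) = 2524/25 kN·m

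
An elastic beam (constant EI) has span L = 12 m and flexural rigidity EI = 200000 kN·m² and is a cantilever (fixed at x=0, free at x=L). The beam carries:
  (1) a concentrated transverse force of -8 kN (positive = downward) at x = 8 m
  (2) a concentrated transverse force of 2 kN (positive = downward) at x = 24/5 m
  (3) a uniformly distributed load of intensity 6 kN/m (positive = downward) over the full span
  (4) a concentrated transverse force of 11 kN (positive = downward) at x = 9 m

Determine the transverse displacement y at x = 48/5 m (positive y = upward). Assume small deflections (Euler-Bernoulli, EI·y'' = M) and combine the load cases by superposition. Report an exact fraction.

Load 1 — point force P=-8 kN at a=8 m (b=L-a=4):
  y_1 = -Pa²(3x-a)/(6EI)  [x>a] = -(-8)·8²·(3·(48/5)-8)/(6·200000) = 416/46875 m
Load 2 — point force P=2 kN at a=24/5 m (b=L-a=36/5):
  y_2 = -Pa²(3x-a)/(6EI)  [x>a] = -2·(24/5)²·(3·(48/5)-(24/5))/(6·200000) = -72/78125 m
Load 3 — uniform load w=6 kN/m over full span:
  y_3 = -wx²(x²-4Lx+6L²)/(24EI) = -6·(48/5)²·((48/5)²-4·12·(48/5)+6·12²)/(24·200000) = -111456/1953125 m
Load 4 — point force P=11 kN at a=9 m (b=L-a=3):
  y_4 = -Pa²(3x-a)/(6EI)  [x>a] = -11·9²·(3·(48/5)-9)/(6·200000) = -29403/2000000 m
Superposition: y = Σ y_i = -47860429/750000000 m ≈ -0.063814 m

y(48/5) = -47860429/750000000 m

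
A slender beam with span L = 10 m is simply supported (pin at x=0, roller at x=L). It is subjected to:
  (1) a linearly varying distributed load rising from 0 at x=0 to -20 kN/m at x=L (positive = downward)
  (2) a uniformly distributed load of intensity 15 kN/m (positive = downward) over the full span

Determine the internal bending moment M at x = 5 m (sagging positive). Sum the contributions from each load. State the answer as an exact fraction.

Load 1 — triangular load w₀=-20 kN/m (0→w₀ over full span):
  M_1 = w₀Lx/6 - w₀x³/(6L) = (-20)·10·5/6 - (-20)·5³/(6·10) = -125 kN·m
Load 2 — uniform load w=15 kN/m over full span:
  M_2 = wx(L-x)/2 = 15·5·(10-5)/2 = 375/2 kN·m
Superposition: M = Σ M_i = 125/2 kN·m ≈ 62.500000 kN·m

M(5) = 125/2 kN·m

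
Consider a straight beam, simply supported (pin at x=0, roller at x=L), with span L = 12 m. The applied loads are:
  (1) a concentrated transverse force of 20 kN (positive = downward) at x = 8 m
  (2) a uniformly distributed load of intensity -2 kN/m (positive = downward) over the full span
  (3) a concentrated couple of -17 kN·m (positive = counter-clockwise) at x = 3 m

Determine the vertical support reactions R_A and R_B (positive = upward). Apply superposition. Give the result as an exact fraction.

R_A = -27/4 kN, R_B = 11/4 kN

Load 1 — point force P=20 kN at a=8 m (b=L-a=4):
  R_A = Pb/L = 20·4/12 = 20/3 kN
  R_B = Pa/L = 20·8/12 = 40/3 kN
Load 2 — uniform load w=-2 kN/m over full span:
  R_A = wL/2 = (-2)·12/2 = -12 kN
  R_B = wL/2 = (-2)·12/2 = -12 kN
Load 3 — applied couple M₀=-17 kN·m at a=3 m (b=L-a=9):
  R_A = M₀/L = (-17)/12 = -17/12 kN
  R_B = -M₀/L = -(-17)/12 = 17/12 kN
Superposition: R_A = -27/4 kN, R_B = 11/4 kN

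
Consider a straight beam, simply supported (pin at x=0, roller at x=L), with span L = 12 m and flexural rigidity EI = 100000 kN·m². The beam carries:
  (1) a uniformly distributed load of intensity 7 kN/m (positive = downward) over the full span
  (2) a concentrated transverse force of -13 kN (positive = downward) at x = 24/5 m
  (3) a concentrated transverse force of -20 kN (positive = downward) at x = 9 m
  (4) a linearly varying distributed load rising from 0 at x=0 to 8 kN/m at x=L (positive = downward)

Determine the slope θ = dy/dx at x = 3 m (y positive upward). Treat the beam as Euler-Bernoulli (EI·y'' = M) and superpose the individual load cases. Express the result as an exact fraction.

Load 1 — uniform load w=7 kN/m over full span:
  θ_1 = -w(L³-6Lx²+4x³)/(24EI) = -7·(12³-6·12·3²+4·3³)/(24·100000) = -693/200000 rad
Load 2 — point force P=-13 kN at a=24/5 m (b=L-a=36/5):
  θ_2 = -Pb(L²-b²-3x²)/(6LEI)  [x≤a] = -(-13)·(36/5)·(12²-(36/5)²-3·3²)/(6·12·100000) = 21177/25000000 rad
Load 3 — point force P=-20 kN at a=9 m (b=L-a=3):
  θ_3 = -Pb(L²-b²-3x²)/(6LEI)  [x≤a] = -(-20)·3·(12²-3²-3·3²)/(6·12·100000) = 9/10000 rad
Load 4 — triangular load w₀=8 kN/m (0→w₀ over full span):
  θ_4 = -w₀(7L⁴-30L²x²+15x⁴)/(360LEI) = -8·(7·12⁴-30·12²·3²+15·3⁴)/(360·12·100000) = -3981/2000000 rad
Superposition: θ = Σ θ_i = -185421/50000000 rad ≈ -0.003708 rad

θ(3) = -185421/50000000 rad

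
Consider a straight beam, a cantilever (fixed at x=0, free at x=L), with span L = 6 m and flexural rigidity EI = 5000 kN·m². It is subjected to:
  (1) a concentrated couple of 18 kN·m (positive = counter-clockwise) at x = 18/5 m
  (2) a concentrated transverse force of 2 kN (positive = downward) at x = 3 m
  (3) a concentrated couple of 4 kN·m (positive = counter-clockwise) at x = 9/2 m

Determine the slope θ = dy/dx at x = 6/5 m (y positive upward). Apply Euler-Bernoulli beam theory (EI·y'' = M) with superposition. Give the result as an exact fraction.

Load 1 — applied couple M₀=18 kN·m at a=18/5 m (b=L-a=12/5):
  θ_1 = M₀x/EI  [x≤a] = 18·(6/5)/5000 = 27/6250 rad
Load 2 — point force P=2 kN at a=3 m (b=L-a=3):
  θ_2 = -Px(2a-x)/(2EI)  [x≤a] = -2·(6/5)·(2·3-(6/5))/(2·5000) = -18/15625 rad
Load 3 — applied couple M₀=4 kN·m at a=9/2 m (b=L-a=3/2):
  θ_3 = M₀x/EI  [x≤a] = 4·(6/5)/5000 = 3/3125 rad
Superposition: θ = Σ θ_i = 129/31250 rad ≈ 0.004128 rad

θ(6/5) = 129/31250 rad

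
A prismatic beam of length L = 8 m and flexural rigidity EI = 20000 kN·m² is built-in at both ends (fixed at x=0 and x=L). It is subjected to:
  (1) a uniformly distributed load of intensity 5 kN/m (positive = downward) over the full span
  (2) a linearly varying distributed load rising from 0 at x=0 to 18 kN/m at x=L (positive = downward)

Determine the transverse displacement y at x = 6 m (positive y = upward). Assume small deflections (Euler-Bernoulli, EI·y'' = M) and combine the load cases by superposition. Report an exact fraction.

Load 1 — uniform load w=5 kN/m over full span:
  y_1 = -wx²(L-x)²/(24EI) = -5·6²·(8-6)²/(24·20000) = -3/2000 m
Load 2 — triangular load w₀=18 kN/m (0→w₀ over full span):
  y_2 = -w₀x²(L-x)²(x+2L)/(120LEI) = -18·6²·(8-6)²·(6+2·8)/(120·8·20000) = -297/100000 m
Superposition: y = Σ y_i = -447/100000 m ≈ -0.004470 m

y(6) = -447/100000 m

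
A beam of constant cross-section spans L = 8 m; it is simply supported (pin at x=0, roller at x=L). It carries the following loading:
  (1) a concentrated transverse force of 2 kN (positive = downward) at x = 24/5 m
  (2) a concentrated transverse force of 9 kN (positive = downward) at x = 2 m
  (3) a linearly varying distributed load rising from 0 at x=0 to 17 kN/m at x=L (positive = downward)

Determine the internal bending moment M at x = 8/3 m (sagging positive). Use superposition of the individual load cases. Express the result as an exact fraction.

Load 1 — point force P=2 kN at a=24/5 m (b=L-a=16/5):
  M_1 = Pbx/L  [x≤a] = 2·(16/5)·(8/3)/8 = 32/15 kN·m
Load 2 — point force P=9 kN at a=2 m (b=L-a=6):
  M_2 = Pa(L-x)/L  [x>a] = 9·2·(8-(8/3))/8 = 12 kN·m
Load 3 — triangular load w₀=17 kN/m (0→w₀ over full span):
  M_3 = w₀Lx/6 - w₀x³/(6L) = 17·8·(8/3)/6 - 17·(8/3)³/(6·8) = 4352/81 kN·m
Superposition: M = Σ M_i = 27484/405 kN·m ≈ 67.861728 kN·m

M(8/3) = 27484/405 kN·m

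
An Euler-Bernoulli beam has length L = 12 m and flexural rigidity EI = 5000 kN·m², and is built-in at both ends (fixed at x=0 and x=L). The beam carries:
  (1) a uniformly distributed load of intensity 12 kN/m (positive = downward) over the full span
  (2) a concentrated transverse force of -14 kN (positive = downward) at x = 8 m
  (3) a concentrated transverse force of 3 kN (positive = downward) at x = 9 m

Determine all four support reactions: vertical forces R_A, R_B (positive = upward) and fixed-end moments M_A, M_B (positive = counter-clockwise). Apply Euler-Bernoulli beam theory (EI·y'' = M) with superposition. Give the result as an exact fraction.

R_A = 59477/864 kN, M_A = 19187/144 kN·m, R_B = 55435/864 kN, M_B = -17881/144 kN·m

Load 1 — uniform load w=12 kN/m over full span:
  R_A = wL/2 = 12·12/2 = 72 kN
  M_A = wL²/12 = 12·12²/12 = 144 kN·m
  R_B = wL/2 = 12·12/2 = 72 kN
  M_B = -wL²/12 = -12·12²/12 = -144 kN·m
Load 2 — point force P=-14 kN at a=8 m (b=L-a=4):
  R_A = Pb²(3a+b)/L³ = (-14)·4²·(3·8+4)/12³ = -98/27 kN
  M_A = Pab²/L² = (-14)·8·4²/12² = -112/9 kN·m
  R_B = Pa²(a+3b)/L³ = (-14)·8²·(8+3·4)/12³ = -280/27 kN
  M_B = -Pa²b/L² = -(-14)·8²·4/12² = 224/9 kN·m
Load 3 — point force P=3 kN at a=9 m (b=L-a=3):
  R_A = Pb²(3a+b)/L³ = 3·3²·(3·9+3)/12³ = 15/32 kN
  M_A = Pab²/L² = 3·9·3²/12² = 27/16 kN·m
  R_B = Pa²(a+3b)/L³ = 3·9²·(9+3·3)/12³ = 81/32 kN
  M_B = -Pa²b/L² = -3·9²·3/12² = -81/16 kN·m
Superposition: R_A = 59477/864 kN, M_A = 19187/144 kN·m, R_B = 55435/864 kN, M_B = -17881/144 kN·m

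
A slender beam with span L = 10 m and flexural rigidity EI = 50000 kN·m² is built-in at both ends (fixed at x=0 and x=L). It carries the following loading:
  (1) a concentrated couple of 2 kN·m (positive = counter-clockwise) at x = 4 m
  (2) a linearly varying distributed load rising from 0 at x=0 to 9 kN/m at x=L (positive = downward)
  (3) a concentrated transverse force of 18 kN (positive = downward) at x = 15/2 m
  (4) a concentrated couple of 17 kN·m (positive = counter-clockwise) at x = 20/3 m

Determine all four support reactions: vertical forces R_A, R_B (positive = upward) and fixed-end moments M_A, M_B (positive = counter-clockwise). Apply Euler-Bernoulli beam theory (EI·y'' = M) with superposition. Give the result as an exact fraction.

R_A = 113203/6000 kN, M_A = 53213/1200 kN·m, R_B = 264797/6000 kN, M_B = -27869/400 kN·m

Load 1 — applied couple M₀=2 kN·m at a=4 m (b=L-a=6):
  R_A = 6M₀ab/L³ = 6·2·4·6/10³ = 36/125 kN
  M_A = M₀b(2a-b)/L² = 2·6·(2·4-6)/10² = 6/25 kN·m
  R_B = -6M₀ab/L³ = -6·2·4·6/10³ = -36/125 kN
  M_B = M₀a(2b-a)/L² = 2·4·(2·6-4)/10² = 16/25 kN·m
Load 2 — triangular load w₀=9 kN/m (0→w₀ over full span):
  R_A = 3w₀L/20 = 3·9·10/20 = 27/2 kN
  M_A = w₀L²/30 = 9·10²/30 = 30 kN·m
  R_B = 7w₀L/20 = 7·9·10/20 = 63/2 kN
  M_B = -w₀L²/20 = -9·10²/20 = -45 kN·m
Load 3 — point force P=18 kN at a=15/2 m (b=L-a=5/2):
  R_A = Pb²(3a+b)/L³ = 18·(5/2)²·(3·(15/2)+(5/2))/10³ = 45/16 kN
  M_A = Pab²/L² = 18·(15/2)·(5/2)²/10² = 135/16 kN·m
  R_B = Pa²(a+3b)/L³ = 18·(15/2)²·((15/2)+3·(5/2))/10³ = 243/16 kN
  M_B = -Pa²b/L² = -18·(15/2)²·(5/2)/10² = -405/16 kN·m
Load 4 — applied couple M₀=17 kN·m at a=20/3 m (b=L-a=10/3):
  R_A = 6M₀ab/L³ = 6·17·(20/3)·(10/3)/10³ = 34/15 kN
  M_A = M₀b(2a-b)/L² = 17·(10/3)·(2·(20/3)-(10/3))/10² = 17/3 kN·m
  R_B = -6M₀ab/L³ = -6·17·(20/3)·(10/3)/10³ = -34/15 kN
  M_B = M₀a(2b-a)/L² = 17·(20/3)·(2·(10/3)-(20/3))/10² = 0 kN·m
Superposition: R_A = 113203/6000 kN, M_A = 53213/1200 kN·m, R_B = 264797/6000 kN, M_B = -27869/400 kN·m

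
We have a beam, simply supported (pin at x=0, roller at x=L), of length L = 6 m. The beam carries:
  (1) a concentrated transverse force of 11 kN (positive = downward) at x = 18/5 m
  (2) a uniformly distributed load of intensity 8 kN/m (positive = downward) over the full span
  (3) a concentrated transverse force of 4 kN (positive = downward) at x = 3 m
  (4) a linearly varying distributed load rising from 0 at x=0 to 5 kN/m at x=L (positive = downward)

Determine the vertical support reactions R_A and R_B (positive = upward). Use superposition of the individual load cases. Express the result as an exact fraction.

Load 1 — point force P=11 kN at a=18/5 m (b=L-a=12/5):
  R_A = Pb/L = 11·(12/5)/6 = 22/5 kN
  R_B = Pa/L = 11·(18/5)/6 = 33/5 kN
Load 2 — uniform load w=8 kN/m over full span:
  R_A = wL/2 = 8·6/2 = 24 kN
  R_B = wL/2 = 8·6/2 = 24 kN
Load 3 — point force P=4 kN at a=3 m (b=L-a=3):
  R_A = Pb/L = 4·3/6 = 2 kN
  R_B = Pa/L = 4·3/6 = 2 kN
Load 4 — triangular load w₀=5 kN/m (0→w₀ over full span):
  R_A = w₀L/6 = 5·6/6 = 5 kN
  R_B = w₀L/3 = 5·6/3 = 10 kN
Superposition: R_A = 177/5 kN, R_B = 213/5 kN

R_A = 177/5 kN, R_B = 213/5 kN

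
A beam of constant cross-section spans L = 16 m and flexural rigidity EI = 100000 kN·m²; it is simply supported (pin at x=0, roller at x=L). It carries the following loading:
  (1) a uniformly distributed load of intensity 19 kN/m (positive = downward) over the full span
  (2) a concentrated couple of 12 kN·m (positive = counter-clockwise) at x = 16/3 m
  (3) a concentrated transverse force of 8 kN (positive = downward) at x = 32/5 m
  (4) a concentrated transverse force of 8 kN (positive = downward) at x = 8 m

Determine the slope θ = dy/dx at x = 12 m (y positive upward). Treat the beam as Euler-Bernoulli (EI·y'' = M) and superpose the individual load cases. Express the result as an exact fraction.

Load 1 — uniform load w=19 kN/m over full span:
  θ_1 = -w(L³-6Lx²+4x³)/(24EI) = -19·(16³-6·16·12²+4·12³)/(24·100000) = 209/9375 rad
Load 2 — applied couple M₀=12 kN·m at a=16/3 m (b=L-a=32/3):
  θ_2 = (M₀x²/(2L)-M₀(x-a)+C₁)/EI  [x>a] with C₁=M₀(3b²-L²)/(6L)=32/3 = (12·12²/(2·16)-12·(12-(16/3))+(32/3))/100000 = -23/150000 rad
Load 3 — point force P=8 kN at a=32/5 m (b=L-a=48/5):
  θ_3 = -Pa(2L²-6Lx+3x²+a²)/(6LEI)  [x>a] = -8·(32/5)·(2·16²-6·16·12+3·12²+(32/5)²)/(6·16·100000) = 348/390625 rad
Load 4 — point force P=8 kN at a=8 m (b=L-a=8):
  θ_4 = -Pa(2L²-6Lx+3x²+a²)/(6LEI)  [x>a] = -8·8·(2·16²-6·16·12+3·12²+8²)/(6·16·100000) = 3/3125 rad
Superposition: θ = Σ θ_i = 149943/6250000 rad ≈ 0.023991 rad

θ(12) = 149943/6250000 rad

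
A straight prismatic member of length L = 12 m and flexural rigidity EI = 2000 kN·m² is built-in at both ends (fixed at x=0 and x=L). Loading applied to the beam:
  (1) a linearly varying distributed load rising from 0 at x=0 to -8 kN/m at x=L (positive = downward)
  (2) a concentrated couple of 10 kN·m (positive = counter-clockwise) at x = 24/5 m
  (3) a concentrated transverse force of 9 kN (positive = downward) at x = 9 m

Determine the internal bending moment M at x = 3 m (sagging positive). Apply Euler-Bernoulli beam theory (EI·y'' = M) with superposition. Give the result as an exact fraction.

M(3) = -39/160 kN·m

Load 1 — triangular load w₀=-8 kN/m (0→w₀ over full span):
  M_1 = 3w₀Lx/20 - w₀L²/30 - w₀x³/(6L) = 3·(-8)·12·3/20 - (-8)·12²/30 - (-8)·3³/(6·12) = -9/5 kN·m
Load 2 — applied couple M₀=10 kN·m at a=24/5 m (b=L-a=36/5):
  M_2 = R_Ax - M_A  [x≤a] with R_A=6/5, M_A=6/5 = (6/5)·3 - (6/5) = 12/5 kN·m
Load 3 — point force P=9 kN at a=9 m (b=L-a=3):
  M_3 = Pb²(3a+b)x/L³ - Pab²/L²  [x≤a] = 9·3²·(3·9+3)·3/12³ - 9·9·3²/12² = -27/32 kN·m
Superposition: M = Σ M_i = -39/160 kN·m ≈ -0.243750 kN·m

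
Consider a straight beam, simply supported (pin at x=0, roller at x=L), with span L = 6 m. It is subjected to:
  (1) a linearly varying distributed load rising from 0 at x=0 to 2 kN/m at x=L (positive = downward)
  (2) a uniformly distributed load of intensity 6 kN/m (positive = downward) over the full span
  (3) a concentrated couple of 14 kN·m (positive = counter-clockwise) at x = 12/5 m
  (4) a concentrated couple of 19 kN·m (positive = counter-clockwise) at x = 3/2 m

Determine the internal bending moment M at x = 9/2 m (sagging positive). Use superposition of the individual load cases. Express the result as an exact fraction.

Load 1 — triangular load w₀=2 kN/m (0→w₀ over full span):
  M_1 = w₀Lx/6 - w₀x³/(6L) = 2·6·(9/2)/6 - 2·(9/2)³/(6·6) = 63/16 kN·m
Load 2 — uniform load w=6 kN/m over full span:
  M_2 = wx(L-x)/2 = 6·(9/2)·(6-(9/2))/2 = 81/4 kN·m
Load 3 — applied couple M₀=14 kN·m at a=12/5 m (b=L-a=18/5):
  M_3 = M₀x/L - M₀  [x>a] = 14·(9/2)/6 - 14 = -7/2 kN·m
Load 4 — applied couple M₀=19 kN·m at a=3/2 m (b=L-a=9/2):
  M_4 = M₀x/L - M₀  [x>a] = 19·(9/2)/6 - 19 = -19/4 kN·m
Superposition: M = Σ M_i = 255/16 kN·m ≈ 15.937500 kN·m

M(9/2) = 255/16 kN·m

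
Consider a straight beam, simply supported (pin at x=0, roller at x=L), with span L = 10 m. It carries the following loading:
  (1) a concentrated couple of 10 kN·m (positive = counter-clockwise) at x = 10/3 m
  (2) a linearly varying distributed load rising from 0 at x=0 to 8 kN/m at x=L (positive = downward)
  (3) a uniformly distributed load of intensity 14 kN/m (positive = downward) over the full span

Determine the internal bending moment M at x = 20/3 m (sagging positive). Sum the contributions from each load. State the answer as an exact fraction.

Load 1 — applied couple M₀=10 kN·m at a=10/3 m (b=L-a=20/3):
  M_1 = M₀x/L - M₀  [x>a] = 10·(20/3)/10 - 10 = -10/3 kN·m
Load 2 — triangular load w₀=8 kN/m (0→w₀ over full span):
  M_2 = w₀Lx/6 - w₀x³/(6L) = 8·10·(20/3)/6 - 8·(20/3)³/(6·10) = 4000/81 kN·m
Load 3 — uniform load w=14 kN/m over full span:
  M_3 = wx(L-x)/2 = 14·(20/3)·(10-(20/3))/2 = 1400/9 kN·m
Superposition: M = Σ M_i = 16330/81 kN·m ≈ 201.604938 kN·m

M(20/3) = 16330/81 kN·m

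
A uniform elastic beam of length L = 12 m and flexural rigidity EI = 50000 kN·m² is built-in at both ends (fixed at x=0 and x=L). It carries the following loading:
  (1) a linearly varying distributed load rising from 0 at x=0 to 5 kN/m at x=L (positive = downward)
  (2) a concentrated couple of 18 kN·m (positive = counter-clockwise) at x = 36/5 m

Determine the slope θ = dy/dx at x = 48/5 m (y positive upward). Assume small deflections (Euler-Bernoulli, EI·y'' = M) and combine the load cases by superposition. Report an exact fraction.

θ(48/5) = 2961/3906250 rad

Load 1 — triangular load w₀=5 kN/m (0→w₀ over full span):
  θ_1 = -w₀(2x(L-x)(L-2x)(x+2L)+x²(L-x)²)/(120LEI) = -5·(2·(48/5)·(12-(48/5))·(12-2·(48/5))·((48/5)+2·12)+(48/5)²·(12-(48/5))²)/(120·12·50000) = 288/390625 rad
Load 2 — applied couple M₀=18 kN·m at a=36/5 m (b=L-a=24/5):
  θ_2 = (R_Ax²/2 - M_Ax - M₀(x-a))/EI  [x>a] with R_A=54/25, M_A=144/25 = ((54/25)·(48/5)²/2 - (144/25)·(48/5) - 18·((48/5)-(36/5)))/50000 = 81/3906250 rad
Superposition: θ = Σ θ_i = 2961/3906250 rad ≈ 0.000758 rad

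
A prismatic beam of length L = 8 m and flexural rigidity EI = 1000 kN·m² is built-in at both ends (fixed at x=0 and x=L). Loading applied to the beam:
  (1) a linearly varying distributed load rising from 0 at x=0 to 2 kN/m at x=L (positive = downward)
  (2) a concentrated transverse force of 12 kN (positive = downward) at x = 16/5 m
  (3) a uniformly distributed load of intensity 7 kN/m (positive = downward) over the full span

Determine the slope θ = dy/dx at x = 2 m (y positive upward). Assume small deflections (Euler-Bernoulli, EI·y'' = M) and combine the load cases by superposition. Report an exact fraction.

Load 1 — triangular load w₀=2 kN/m (0→w₀ over full span):
  θ_1 = -w₀(2x(L-x)(L-2x)(x+2L)+x²(L-x)²)/(120LEI) = -2·(2·2·(8-2)·(8-2·2)·(2+2·8)+2²·(8-2)²)/(120·8·1000) = -39/10000 rad
Load 2 — point force P=12 kN at a=16/5 m (b=L-a=24/5):
  θ_2 = -Pb²x(2aL-(3a+b)x)/(2L³EI)  [x≤a] = -12·(24/5)²·2·(2·(16/5)·8-(3·(16/5)+(24/5))·2)/(2·8³·1000) = -189/15625 rad
Load 3 — uniform load w=7 kN/m over full span:
  θ_3 = -wx(L-x)(L-2x)/(12EI) = -7·2·(8-2)·(8-2·2)/(12·1000) = -7/250 rad
Superposition: θ = Σ θ_i = -10999/250000 rad ≈ -0.043996 rad

θ(2) = -10999/250000 rad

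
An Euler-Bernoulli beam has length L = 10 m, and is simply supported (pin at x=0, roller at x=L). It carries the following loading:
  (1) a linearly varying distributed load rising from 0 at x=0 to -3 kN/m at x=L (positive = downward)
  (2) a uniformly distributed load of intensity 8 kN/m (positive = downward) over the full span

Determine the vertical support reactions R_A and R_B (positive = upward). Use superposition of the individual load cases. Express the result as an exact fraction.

R_A = 35 kN, R_B = 30 kN

Load 1 — triangular load w₀=-3 kN/m (0→w₀ over full span):
  R_A = w₀L/6 = (-3)·10/6 = -5 kN
  R_B = w₀L/3 = (-3)·10/3 = -10 kN
Load 2 — uniform load w=8 kN/m over full span:
  R_A = wL/2 = 8·10/2 = 40 kN
  R_B = wL/2 = 8·10/2 = 40 kN
Superposition: R_A = 35 kN, R_B = 30 kN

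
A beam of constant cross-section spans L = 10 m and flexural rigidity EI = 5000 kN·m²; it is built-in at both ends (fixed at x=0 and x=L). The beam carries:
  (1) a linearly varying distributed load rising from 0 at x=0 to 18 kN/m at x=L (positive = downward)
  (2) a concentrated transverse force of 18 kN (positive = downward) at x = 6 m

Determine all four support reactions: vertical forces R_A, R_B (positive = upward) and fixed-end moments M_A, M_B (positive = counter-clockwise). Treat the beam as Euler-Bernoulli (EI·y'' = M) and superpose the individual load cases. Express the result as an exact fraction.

R_A = 4167/125 kN, M_A = 1932/25 kN·m, R_B = 9333/125 kN, M_B = -2898/25 kN·m

Load 1 — triangular load w₀=18 kN/m (0→w₀ over full span):
  R_A = 3w₀L/20 = 3·18·10/20 = 27 kN
  M_A = w₀L²/30 = 18·10²/30 = 60 kN·m
  R_B = 7w₀L/20 = 7·18·10/20 = 63 kN
  M_B = -w₀L²/20 = -18·10²/20 = -90 kN·m
Load 2 — point force P=18 kN at a=6 m (b=L-a=4):
  R_A = Pb²(3a+b)/L³ = 18·4²·(3·6+4)/10³ = 792/125 kN
  M_A = Pab²/L² = 18·6·4²/10² = 432/25 kN·m
  R_B = Pa²(a+3b)/L³ = 18·6²·(6+3·4)/10³ = 1458/125 kN
  M_B = -Pa²b/L² = -18·6²·4/10² = -648/25 kN·m
Superposition: R_A = 4167/125 kN, M_A = 1932/25 kN·m, R_B = 9333/125 kN, M_B = -2898/25 kN·m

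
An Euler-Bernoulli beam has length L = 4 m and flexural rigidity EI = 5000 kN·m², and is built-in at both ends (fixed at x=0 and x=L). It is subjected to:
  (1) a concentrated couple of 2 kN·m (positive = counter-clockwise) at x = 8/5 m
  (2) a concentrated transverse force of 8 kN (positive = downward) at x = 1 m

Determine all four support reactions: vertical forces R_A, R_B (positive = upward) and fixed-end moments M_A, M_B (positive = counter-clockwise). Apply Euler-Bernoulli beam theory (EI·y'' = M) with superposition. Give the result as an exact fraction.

R_A = 747/100 kN, M_A = 237/50 kN·m, R_B = 53/100 kN, M_B = -43/50 kN·m

Load 1 — applied couple M₀=2 kN·m at a=8/5 m (b=L-a=12/5):
  R_A = 6M₀ab/L³ = 6·2·(8/5)·(12/5)/4³ = 18/25 kN
  M_A = M₀b(2a-b)/L² = 2·(12/5)·(2·(8/5)-(12/5))/4² = 6/25 kN·m
  R_B = -6M₀ab/L³ = -6·2·(8/5)·(12/5)/4³ = -18/25 kN
  M_B = M₀a(2b-a)/L² = 2·(8/5)·(2·(12/5)-(8/5))/4² = 16/25 kN·m
Load 2 — point force P=8 kN at a=1 m (b=L-a=3):
  R_A = Pb²(3a+b)/L³ = 8·3²·(3·1+3)/4³ = 27/4 kN
  M_A = Pab²/L² = 8·1·3²/4² = 9/2 kN·m
  R_B = Pa²(a+3b)/L³ = 8·1²·(1+3·3)/4³ = 5/4 kN
  M_B = -Pa²b/L² = -8·1²·3/4² = -3/2 kN·m
Superposition: R_A = 747/100 kN, M_A = 237/50 kN·m, R_B = 53/100 kN, M_B = -43/50 kN·m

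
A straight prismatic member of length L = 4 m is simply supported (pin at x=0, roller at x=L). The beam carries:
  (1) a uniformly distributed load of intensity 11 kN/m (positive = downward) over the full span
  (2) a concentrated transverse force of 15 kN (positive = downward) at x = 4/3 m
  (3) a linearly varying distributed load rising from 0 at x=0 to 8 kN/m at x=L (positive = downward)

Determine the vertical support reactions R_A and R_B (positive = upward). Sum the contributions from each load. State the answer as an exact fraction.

Load 1 — uniform load w=11 kN/m over full span:
  R_A = wL/2 = 11·4/2 = 22 kN
  R_B = wL/2 = 11·4/2 = 22 kN
Load 2 — point force P=15 kN at a=4/3 m (b=L-a=8/3):
  R_A = Pb/L = 15·(8/3)/4 = 10 kN
  R_B = Pa/L = 15·(4/3)/4 = 5 kN
Load 3 — triangular load w₀=8 kN/m (0→w₀ over full span):
  R_A = w₀L/6 = 8·4/6 = 16/3 kN
  R_B = w₀L/3 = 8·4/3 = 32/3 kN
Superposition: R_A = 112/3 kN, R_B = 113/3 kN

R_A = 112/3 kN, R_B = 113/3 kN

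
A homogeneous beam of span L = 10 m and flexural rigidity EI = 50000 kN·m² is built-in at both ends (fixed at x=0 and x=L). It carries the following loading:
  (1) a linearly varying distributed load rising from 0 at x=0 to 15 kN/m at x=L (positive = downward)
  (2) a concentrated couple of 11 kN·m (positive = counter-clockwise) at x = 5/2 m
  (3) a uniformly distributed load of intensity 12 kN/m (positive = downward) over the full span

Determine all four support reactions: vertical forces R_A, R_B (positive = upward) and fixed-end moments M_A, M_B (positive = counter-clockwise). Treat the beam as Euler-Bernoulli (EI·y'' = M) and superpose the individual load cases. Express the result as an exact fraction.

R_A = 6699/80 kN, M_A = 2367/16 kN·m, R_B = 8901/80 kN, M_B = -2745/16 kN·m

Load 1 — triangular load w₀=15 kN/m (0→w₀ over full span):
  R_A = 3w₀L/20 = 3·15·10/20 = 45/2 kN
  M_A = w₀L²/30 = 15·10²/30 = 50 kN·m
  R_B = 7w₀L/20 = 7·15·10/20 = 105/2 kN
  M_B = -w₀L²/20 = -15·10²/20 = -75 kN·m
Load 2 — applied couple M₀=11 kN·m at a=5/2 m (b=L-a=15/2):
  R_A = 6M₀ab/L³ = 6·11·(5/2)·(15/2)/10³ = 99/80 kN
  M_A = M₀b(2a-b)/L² = 11·(15/2)·(2·(5/2)-(15/2))/10² = -33/16 kN·m
  R_B = -6M₀ab/L³ = -6·11·(5/2)·(15/2)/10³ = -99/80 kN
  M_B = M₀a(2b-a)/L² = 11·(5/2)·(2·(15/2)-(5/2))/10² = 55/16 kN·m
Load 3 — uniform load w=12 kN/m over full span:
  R_A = wL/2 = 12·10/2 = 60 kN
  M_A = wL²/12 = 12·10²/12 = 100 kN·m
  R_B = wL/2 = 12·10/2 = 60 kN
  M_B = -wL²/12 = -12·10²/12 = -100 kN·m
Superposition: R_A = 6699/80 kN, M_A = 2367/16 kN·m, R_B = 8901/80 kN, M_B = -2745/16 kN·m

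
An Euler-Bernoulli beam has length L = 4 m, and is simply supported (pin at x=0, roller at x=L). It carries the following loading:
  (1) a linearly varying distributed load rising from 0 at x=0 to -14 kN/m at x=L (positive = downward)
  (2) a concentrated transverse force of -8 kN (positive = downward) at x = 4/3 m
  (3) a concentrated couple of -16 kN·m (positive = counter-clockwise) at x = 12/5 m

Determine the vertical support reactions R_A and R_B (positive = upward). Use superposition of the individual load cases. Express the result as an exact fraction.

Load 1 — triangular load w₀=-14 kN/m (0→w₀ over full span):
  R_A = w₀L/6 = (-14)·4/6 = -28/3 kN
  R_B = w₀L/3 = (-14)·4/3 = -56/3 kN
Load 2 — point force P=-8 kN at a=4/3 m (b=L-a=8/3):
  R_A = Pb/L = (-8)·(8/3)/4 = -16/3 kN
  R_B = Pa/L = (-8)·(4/3)/4 = -8/3 kN
Load 3 — applied couple M₀=-16 kN·m at a=12/5 m (b=L-a=8/5):
  R_A = M₀/L = (-16)/4 = -4 kN
  R_B = -M₀/L = -(-16)/4 = 4 kN
Superposition: R_A = -56/3 kN, R_B = -52/3 kN

R_A = -56/3 kN, R_B = -52/3 kN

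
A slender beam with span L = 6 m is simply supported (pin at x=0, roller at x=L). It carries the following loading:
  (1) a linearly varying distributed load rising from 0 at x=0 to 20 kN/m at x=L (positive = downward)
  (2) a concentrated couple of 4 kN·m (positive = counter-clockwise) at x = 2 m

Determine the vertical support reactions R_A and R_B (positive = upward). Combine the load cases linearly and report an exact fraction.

Load 1 — triangular load w₀=20 kN/m (0→w₀ over full span):
  R_A = w₀L/6 = 20·6/6 = 20 kN
  R_B = w₀L/3 = 20·6/3 = 40 kN
Load 2 — applied couple M₀=4 kN·m at a=2 m (b=L-a=4):
  R_A = M₀/L = 4/6 = 2/3 kN
  R_B = -M₀/L = -4/6 = -2/3 kN
Superposition: R_A = 62/3 kN, R_B = 118/3 kN

R_A = 62/3 kN, R_B = 118/3 kN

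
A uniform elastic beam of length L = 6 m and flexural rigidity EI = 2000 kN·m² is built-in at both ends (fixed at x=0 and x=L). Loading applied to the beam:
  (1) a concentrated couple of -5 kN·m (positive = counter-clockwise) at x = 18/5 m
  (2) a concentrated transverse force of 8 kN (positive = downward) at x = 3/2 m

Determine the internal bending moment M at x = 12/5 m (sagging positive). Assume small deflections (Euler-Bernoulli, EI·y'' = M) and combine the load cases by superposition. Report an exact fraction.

M(12/5) = 97/100 kN·m

Load 1 — applied couple M₀=-5 kN·m at a=18/5 m (b=L-a=12/5):
  M_1 = R_Ax - M_A  [x≤a] with R_A=-6/5, M_A=-8/5 = (-6/5)·(12/5) - (-8/5) = -32/25 kN·m
Load 2 — point force P=8 kN at a=3/2 m (b=L-a=9/2):
  M_2 = Pa²(a+3b)(L-x)/L³ - Pa²b/L²  [x>a] = 8·(3/2)²·((3/2)+3·(9/2))·(6-(12/5))/6³ - 8·(3/2)²·(9/2)/6² = 9/4 kN·m
Superposition: M = Σ M_i = 97/100 kN·m ≈ 0.970000 kN·m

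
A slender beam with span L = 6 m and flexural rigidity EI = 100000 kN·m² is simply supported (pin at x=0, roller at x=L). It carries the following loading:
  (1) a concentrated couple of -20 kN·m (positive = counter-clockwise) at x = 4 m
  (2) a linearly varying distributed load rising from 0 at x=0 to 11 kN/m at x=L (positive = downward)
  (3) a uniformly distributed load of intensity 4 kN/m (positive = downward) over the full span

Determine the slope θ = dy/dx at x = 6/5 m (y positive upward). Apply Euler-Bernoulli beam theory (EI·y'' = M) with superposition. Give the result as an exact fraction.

θ(6/5) = -13129/23437500 rad

Load 1 — applied couple M₀=-20 kN·m at a=4 m (b=L-a=2):
  θ_1 = (M₀x²/(2L)+C₁)/EI  [x≤a] with C₁=M₀(3b²-L²)/(6L)=40/3 = ((-20)·(6/5)²/(2·6)+(40/3))/100000 = 41/375000 rad
Load 2 — triangular load w₀=11 kN/m (0→w₀ over full span):
  θ_2 = -w₀(7L⁴-30L²x²+15x⁴)/(360LEI) = -11·(7·6⁴-30·6²·(6/5)²+15·(6/5)⁴)/(360·6·100000) = -3003/7812500 rad
Load 3 — uniform load w=4 kN/m over full span:
  θ_3 = -w(L³-6Lx²+4x³)/(24EI) = -4·(6³-6·6·(6/5)²+4·(6/5)³)/(24·100000) = -891/3125000 rad
Superposition: θ = Σ θ_i = -13129/23437500 rad ≈ -0.000560 rad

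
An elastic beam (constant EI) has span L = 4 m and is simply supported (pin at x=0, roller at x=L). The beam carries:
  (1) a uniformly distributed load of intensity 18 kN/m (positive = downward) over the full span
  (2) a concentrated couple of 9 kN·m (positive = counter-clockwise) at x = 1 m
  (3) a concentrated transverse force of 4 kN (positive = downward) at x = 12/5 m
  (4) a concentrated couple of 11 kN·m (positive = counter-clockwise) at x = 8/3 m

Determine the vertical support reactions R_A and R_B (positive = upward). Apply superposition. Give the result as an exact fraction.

R_A = 213/5 kN, R_B = 167/5 kN

Load 1 — uniform load w=18 kN/m over full span:
  R_A = wL/2 = 18·4/2 = 36 kN
  R_B = wL/2 = 18·4/2 = 36 kN
Load 2 — applied couple M₀=9 kN·m at a=1 m (b=L-a=3):
  R_A = M₀/L = 9/4 kN
  R_B = -M₀/L = -9/4 kN
Load 3 — point force P=4 kN at a=12/5 m (b=L-a=8/5):
  R_A = Pb/L = 4·(8/5)/4 = 8/5 kN
  R_B = Pa/L = 4·(12/5)/4 = 12/5 kN
Load 4 — applied couple M₀=11 kN·m at a=8/3 m (b=L-a=4/3):
  R_A = M₀/L = 11/4 kN
  R_B = -M₀/L = -11/4 kN
Superposition: R_A = 213/5 kN, R_B = 167/5 kN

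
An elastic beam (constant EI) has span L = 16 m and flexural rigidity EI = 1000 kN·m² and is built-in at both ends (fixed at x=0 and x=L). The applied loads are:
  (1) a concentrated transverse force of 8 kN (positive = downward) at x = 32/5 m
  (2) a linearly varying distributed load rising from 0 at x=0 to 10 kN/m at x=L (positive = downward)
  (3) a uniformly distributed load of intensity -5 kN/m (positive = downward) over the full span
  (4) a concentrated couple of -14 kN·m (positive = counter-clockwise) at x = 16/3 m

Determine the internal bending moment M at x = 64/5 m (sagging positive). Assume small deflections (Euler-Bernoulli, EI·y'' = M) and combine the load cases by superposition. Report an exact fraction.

M(64/5) = 6506/1875 kN·m

Load 1 — point force P=8 kN at a=32/5 m (b=L-a=48/5):
  M_1 = Pa²(a+3b)(L-x)/L³ - Pa²b/L²  [x>a] = 8·(32/5)²·((32/5)+3·(48/5))·(16-(64/5))/16³ - 8·(32/5)²·(48/5)/16² = -2048/625 kN·m
Load 2 — triangular load w₀=10 kN/m (0→w₀ over full span):
  M_2 = 3w₀Lx/20 - w₀L²/30 - w₀x³/(6L) = 3·10·16·(64/5)/20 - 10·16²/30 - 10·(64/5)³/(6·16) = 256/75 kN·m
Load 3 — uniform load w=-5 kN/m over full span:
  M_3 = wLx/2 - wL²/12 - wx²/2 = (-5)·16·(64/5)/2 - (-5)·16²/12 - (-5)·(64/5)²/2 = 64/15 kN·m
Load 4 — applied couple M₀=-14 kN·m at a=16/3 m (b=L-a=32/3):
  M_4 = R_Ax - M_A - M₀  [x>a] with R_A=-7/6, M_A=0 = (-7/6)·(64/5) - 0 - (-14) = -14/15 kN·m
Superposition: M = Σ M_i = 6506/1875 kN·m ≈ 3.469867 kN·m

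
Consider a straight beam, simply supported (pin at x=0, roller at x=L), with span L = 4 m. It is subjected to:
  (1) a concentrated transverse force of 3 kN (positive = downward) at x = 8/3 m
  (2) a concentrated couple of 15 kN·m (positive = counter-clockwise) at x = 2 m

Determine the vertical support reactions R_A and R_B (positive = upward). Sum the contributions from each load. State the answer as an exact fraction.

Load 1 — point force P=3 kN at a=8/3 m (b=L-a=4/3):
  R_A = Pb/L = 3·(4/3)/4 = 1 kN
  R_B = Pa/L = 3·(8/3)/4 = 2 kN
Load 2 — applied couple M₀=15 kN·m at a=2 m (b=L-a=2):
  R_A = M₀/L = 15/4 kN
  R_B = -M₀/L = -15/4 kN
Superposition: R_A = 19/4 kN, R_B = -7/4 kN

R_A = 19/4 kN, R_B = -7/4 kN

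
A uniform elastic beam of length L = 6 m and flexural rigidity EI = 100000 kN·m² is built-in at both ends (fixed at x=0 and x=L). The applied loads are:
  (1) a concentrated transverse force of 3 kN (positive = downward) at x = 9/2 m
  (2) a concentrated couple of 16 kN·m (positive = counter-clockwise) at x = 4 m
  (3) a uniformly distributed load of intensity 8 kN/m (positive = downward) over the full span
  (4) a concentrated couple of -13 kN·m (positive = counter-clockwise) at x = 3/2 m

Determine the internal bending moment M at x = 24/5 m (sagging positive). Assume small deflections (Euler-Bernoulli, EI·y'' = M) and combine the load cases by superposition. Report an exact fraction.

M(24/5) = -14059/2400 kN·m

Load 1 — point force P=3 kN at a=9/2 m (b=L-a=3/2):
  M_1 = Pa²(a+3b)(L-x)/L³ - Pa²b/L²  [x>a] = 3·(9/2)²·((9/2)+3·(3/2))·(6-(24/5))/6³ - 3·(9/2)²·(3/2)/6² = 81/160 kN·m
Load 2 — applied couple M₀=16 kN·m at a=4 m (b=L-a=2):
  M_2 = R_Ax - M_A - M₀  [x>a] with R_A=32/9, M_A=16/3 = (32/9)·(24/5) - (16/3) - 16 = -64/15 kN·m
Load 3 — uniform load w=8 kN/m over full span:
  M_3 = wLx/2 - wL²/12 - wx²/2 = 8·6·(24/5)/2 - 8·6²/12 - 8·(24/5)²/2 = -24/25 kN·m
Load 4 — applied couple M₀=-13 kN·m at a=3/2 m (b=L-a=9/2):
  M_4 = R_Ax - M_A - M₀  [x>a] with R_A=-39/16, M_A=39/16 = (-39/16)·(24/5) - (39/16) - (-13) = -91/80 kN·m
Superposition: M = Σ M_i = -14059/2400 kN·m ≈ -5.857917 kN·m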